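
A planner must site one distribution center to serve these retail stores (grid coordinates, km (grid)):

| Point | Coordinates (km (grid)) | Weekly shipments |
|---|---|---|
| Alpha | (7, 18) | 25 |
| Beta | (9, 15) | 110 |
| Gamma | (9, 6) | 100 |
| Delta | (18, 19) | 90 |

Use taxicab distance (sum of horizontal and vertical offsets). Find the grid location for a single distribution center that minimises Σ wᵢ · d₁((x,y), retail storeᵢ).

(9, 15)

Manhattan distance separates: Σwᵢ(|x−xᵢ|+|y−yᵢ|) = Σwᵢ|x−xᵢ| + Σwᵢ|y−yᵢ|, so x and y are optimised independently as 1-D weighted medians.
Total weight W = 325; half = 162.5.
x-coordinate, sorted with cumulative weight:
  x=7 (Alpha, w=25) cum 25
  x=9 (Beta, w=110) cum 135
  x=9 (Gamma, w=100) cum 235  ← median
  x=18 (Delta, w=90) cum 325
⇒ x* = 9
y-coordinate, sorted with cumulative weight:
  y=6 (Gamma, w=100) cum 100
  y=15 (Beta, w=110) cum 210  ← median
  y=18 (Alpha, w=25) cum 235
  y=19 (Delta, w=90) cum 325
⇒ y* = 15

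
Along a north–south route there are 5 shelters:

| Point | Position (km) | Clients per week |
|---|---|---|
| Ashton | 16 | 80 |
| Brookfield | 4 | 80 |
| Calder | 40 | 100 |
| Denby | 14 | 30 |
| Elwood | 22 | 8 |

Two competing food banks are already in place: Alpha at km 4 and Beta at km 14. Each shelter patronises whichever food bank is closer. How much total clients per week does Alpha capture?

The indifferent point is the midpoint (4+14)/2 = 9; shelters left of it (closer to Alpha at 4) go to Alpha, those right go to Beta.
  Brookfield at 4 (w=80) → Alpha
  Denby at 14 (w=30) → Beta
  Ashton at 16 (w=80) → Beta
  Elwood at 22 (w=8) → Beta
  Calder at 40 (w=100) → Beta
Alpha captures 80; Beta captures 218.

80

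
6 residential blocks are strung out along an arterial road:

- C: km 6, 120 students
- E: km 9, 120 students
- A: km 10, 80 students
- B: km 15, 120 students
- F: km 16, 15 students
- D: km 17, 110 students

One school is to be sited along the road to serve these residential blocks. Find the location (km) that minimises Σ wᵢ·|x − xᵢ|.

x = 10

For a sum of weighted absolute distances on a line, the optimum is the weighted median (not the mean). Total weight W = 565; half-weight = 282.5.
Sort by position and accumulate weight:
  km 6 (C, w=120) → cum 120
  km 9 (E, w=120) → cum 240
  km 10 (A, w=80) → cum 320  ≥ 282.5 → median here
  km 15 (B, w=120) → cum 440
  km 16 (F, w=15) → cum 455
  km 17 (D, w=110) → cum 565
Optimal location: km 10.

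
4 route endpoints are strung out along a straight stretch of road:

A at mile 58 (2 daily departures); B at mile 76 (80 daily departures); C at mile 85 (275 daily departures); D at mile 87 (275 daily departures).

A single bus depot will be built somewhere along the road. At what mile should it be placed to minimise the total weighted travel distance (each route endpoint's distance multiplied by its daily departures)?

x = 85

For a sum of weighted absolute distances on a line, the optimum is the weighted median (not the mean). Total weight W = 632; half-weight = 316.
Sort by position and accumulate weight:
  mile 58 (A, w=2) → cum 2
  mile 76 (B, w=80) → cum 82
  mile 85 (C, w=275) → cum 357  ≥ 316 → median here
  mile 87 (D, w=275) → cum 632
Optimal location: mile 85.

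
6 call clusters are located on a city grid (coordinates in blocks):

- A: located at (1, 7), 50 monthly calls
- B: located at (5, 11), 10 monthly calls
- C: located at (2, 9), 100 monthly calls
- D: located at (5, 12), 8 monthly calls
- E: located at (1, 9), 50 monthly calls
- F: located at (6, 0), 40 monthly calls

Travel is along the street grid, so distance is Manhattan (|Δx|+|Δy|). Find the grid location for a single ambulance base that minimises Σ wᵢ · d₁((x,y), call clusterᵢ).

Manhattan distance separates: Σwᵢ(|x−xᵢ|+|y−yᵢ|) = Σwᵢ|x−xᵢ| + Σwᵢ|y−yᵢ|, so x and y are optimised independently as 1-D weighted medians.
Total weight W = 258; half = 129.
x-coordinate, sorted with cumulative weight:
  x=1 (A, w=50) cum 50
  x=1 (E, w=50) cum 100
  x=2 (C, w=100) cum 200  ← median
  x=5 (B, w=10) cum 210
  x=5 (D, w=8) cum 218
  x=6 (F, w=40) cum 258
⇒ x* = 2
y-coordinate, sorted with cumulative weight:
  y=0 (F, w=40) cum 40
  y=7 (A, w=50) cum 90
  y=9 (C, w=100) cum 190  ← median
  y=9 (E, w=50) cum 240
  y=11 (B, w=10) cum 250
  y=12 (D, w=8) cum 258
⇒ y* = 9

(2, 9)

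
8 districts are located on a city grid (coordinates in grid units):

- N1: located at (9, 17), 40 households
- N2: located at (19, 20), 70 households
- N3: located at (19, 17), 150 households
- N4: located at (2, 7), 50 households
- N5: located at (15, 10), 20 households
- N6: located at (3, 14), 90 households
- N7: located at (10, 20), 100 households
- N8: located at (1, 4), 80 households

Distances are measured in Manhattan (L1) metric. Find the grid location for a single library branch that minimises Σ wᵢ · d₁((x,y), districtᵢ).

Manhattan distance separates: Σwᵢ(|x−xᵢ|+|y−yᵢ|) = Σwᵢ|x−xᵢ| + Σwᵢ|y−yᵢ|, so x and y are optimised independently as 1-D weighted medians.
Total weight W = 600; half = 300.
x-coordinate, sorted with cumulative weight:
  x=1 (N8, w=80) cum 80
  x=2 (N4, w=50) cum 130
  x=3 (N6, w=90) cum 220
  x=9 (N1, w=40) cum 260
  x=10 (N7, w=100) cum 360  ← median
  x=15 (N5, w=20) cum 380
  x=19 (N2, w=70) cum 450
  x=19 (N3, w=150) cum 600
⇒ x* = 10
y-coordinate, sorted with cumulative weight:
  y=4 (N8, w=80) cum 80
  y=7 (N4, w=50) cum 130
  y=10 (N5, w=20) cum 150
  y=14 (N6, w=90) cum 240
  y=17 (N1, w=40) cum 280
  y=17 (N3, w=150) cum 430  ← median
  y=20 (N2, w=70) cum 500
  y=20 (N7, w=100) cum 600
⇒ y* = 17

(10, 17)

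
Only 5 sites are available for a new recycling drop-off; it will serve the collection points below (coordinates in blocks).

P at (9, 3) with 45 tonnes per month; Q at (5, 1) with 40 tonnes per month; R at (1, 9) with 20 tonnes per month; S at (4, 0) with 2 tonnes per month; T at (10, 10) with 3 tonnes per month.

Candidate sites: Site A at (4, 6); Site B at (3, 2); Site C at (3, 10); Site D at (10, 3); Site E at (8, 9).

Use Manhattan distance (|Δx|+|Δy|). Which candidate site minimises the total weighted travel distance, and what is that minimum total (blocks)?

Site D, total 664 blocks

Total weighted distance at each candidate:
  Site A (4, 6): total = 762
  Site B (3, 2): total = 666
  Site C (3, 10): total = 1128
  Site D (10, 3): total = 664
  Site E (8, 9): total = 930
Minimum is at Site D with total 664 blocks.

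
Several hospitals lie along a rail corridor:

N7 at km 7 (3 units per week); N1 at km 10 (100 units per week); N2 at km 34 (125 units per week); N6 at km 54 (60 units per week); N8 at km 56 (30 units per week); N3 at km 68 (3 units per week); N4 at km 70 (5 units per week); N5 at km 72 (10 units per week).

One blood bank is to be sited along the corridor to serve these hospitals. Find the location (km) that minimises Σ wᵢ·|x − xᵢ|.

For a sum of weighted absolute distances on a line, the optimum is the weighted median (not the mean). Total weight W = 336; half-weight = 168.
Sort by position and accumulate weight:
  km 7 (N7, w=3) → cum 3
  km 10 (N1, w=100) → cum 103
  km 34 (N2, w=125) → cum 228  ≥ 168 → median here
  km 54 (N6, w=60) → cum 288
  km 56 (N8, w=30) → cum 318
  km 68 (N3, w=3) → cum 321
  km 70 (N4, w=5) → cum 326
  km 72 (N5, w=10) → cum 336
Optimal location: km 34.

x = 34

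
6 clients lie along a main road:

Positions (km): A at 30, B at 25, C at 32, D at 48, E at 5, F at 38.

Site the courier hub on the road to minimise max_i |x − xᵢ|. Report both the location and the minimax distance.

The 1-center on a line is the midpoint of the two extreme points: leftmost at 5, rightmost at 48.
Optimal location = (5 + 48)/2 = 26.5; maximum distance = (48 − 5)/2 = 21.5.

location 26.5, max distance 21.5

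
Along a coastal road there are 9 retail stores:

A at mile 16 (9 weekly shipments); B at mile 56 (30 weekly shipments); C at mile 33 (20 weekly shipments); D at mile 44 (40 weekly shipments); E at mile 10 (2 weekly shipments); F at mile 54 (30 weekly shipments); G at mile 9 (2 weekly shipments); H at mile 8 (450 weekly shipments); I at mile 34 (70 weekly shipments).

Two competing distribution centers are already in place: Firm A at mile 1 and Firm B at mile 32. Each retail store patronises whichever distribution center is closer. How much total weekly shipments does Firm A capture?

463

The indifferent point is the midpoint (1+32)/2 = 16.5; retail stores left of it (closer to Firm A at 1) go to Firm A, those right go to Firm B.
  H at 8 (w=450) → Firm A
  G at 9 (w=2) → Firm A
  E at 10 (w=2) → Firm A
  A at 16 (w=9) → Firm A
  C at 33 (w=20) → Firm B
  I at 34 (w=70) → Firm B
  D at 44 (w=40) → Firm B
  F at 54 (w=30) → Firm B
  B at 56 (w=30) → Firm B
Firm A captures 463; Firm B captures 190.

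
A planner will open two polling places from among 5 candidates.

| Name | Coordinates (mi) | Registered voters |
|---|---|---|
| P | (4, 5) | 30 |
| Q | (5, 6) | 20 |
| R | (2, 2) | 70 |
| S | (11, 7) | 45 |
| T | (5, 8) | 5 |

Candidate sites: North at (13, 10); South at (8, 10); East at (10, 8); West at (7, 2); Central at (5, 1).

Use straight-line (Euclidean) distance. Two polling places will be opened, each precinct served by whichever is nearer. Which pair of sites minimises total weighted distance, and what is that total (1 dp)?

Evaluate every pair (each demand assigned to the nearer of the two):
  {East, Central}: total = 533.7
  {North, Central}: total = 642.3
  {South, Central}: total = 654.0
  {East, West}: total = 655.4
  {West, Central}: total = 754.3
  {North, West}: total = 760.6
  {South, West}: total = 775.7
  {South, East}: total = 1073.8
  {North, East}: total = 1097.6
  {North, South}: total = 1172.4
Best pair: {East, Central} with total 533.7.

{East, Central}, total 533.7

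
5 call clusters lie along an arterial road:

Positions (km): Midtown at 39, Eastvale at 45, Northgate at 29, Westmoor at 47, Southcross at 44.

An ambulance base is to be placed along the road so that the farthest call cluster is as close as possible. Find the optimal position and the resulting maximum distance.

location 38, max distance 9

The 1-center on a line is the midpoint of the two extreme points: leftmost at 29, rightmost at 47.
Optimal location = (29 + 47)/2 = 38; maximum distance = (47 − 29)/2 = 9.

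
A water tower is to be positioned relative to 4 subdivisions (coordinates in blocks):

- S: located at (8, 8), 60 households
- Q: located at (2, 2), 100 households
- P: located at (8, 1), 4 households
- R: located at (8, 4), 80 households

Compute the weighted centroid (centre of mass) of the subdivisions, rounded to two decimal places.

(5.54, 4.11)

The minimiser of Σwᵢ‖p−pᵢ‖² is the weighted centroid p* = (Σwᵢpᵢ)/(Σwᵢ).
Σwᵢ = 244.
Σwᵢxᵢ = 60·8 + 100·2 + 4·8 + 80·8 = 1352.
Σwᵢyᵢ = 60·8 + 100·2 + 4·1 + 80·4 = 1004.
x* = 1352/244 = 5.54, y* = 1004/244 = 4.11.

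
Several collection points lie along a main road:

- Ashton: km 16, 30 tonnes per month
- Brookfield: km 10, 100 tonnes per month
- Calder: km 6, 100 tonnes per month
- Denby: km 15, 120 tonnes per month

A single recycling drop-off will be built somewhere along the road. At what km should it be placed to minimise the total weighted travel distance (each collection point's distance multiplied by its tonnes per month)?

For a sum of weighted absolute distances on a line, the optimum is the weighted median (not the mean). Total weight W = 350; half-weight = 175.
Sort by position and accumulate weight:
  km 6 (Calder, w=100) → cum 100
  km 10 (Brookfield, w=100) → cum 200  ≥ 175 → median here
  km 15 (Denby, w=120) → cum 320
  km 16 (Ashton, w=30) → cum 350
Optimal location: km 10.

x = 10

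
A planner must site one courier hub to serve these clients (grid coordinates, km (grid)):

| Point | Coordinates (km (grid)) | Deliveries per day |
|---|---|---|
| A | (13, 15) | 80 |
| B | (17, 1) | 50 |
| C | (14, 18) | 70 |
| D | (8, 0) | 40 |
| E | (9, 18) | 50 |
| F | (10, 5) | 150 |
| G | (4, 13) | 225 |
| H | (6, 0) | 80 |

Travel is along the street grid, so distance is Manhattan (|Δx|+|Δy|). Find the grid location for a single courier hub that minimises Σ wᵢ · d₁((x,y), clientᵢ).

(9, 13)

Manhattan distance separates: Σwᵢ(|x−xᵢ|+|y−yᵢ|) = Σwᵢ|x−xᵢ| + Σwᵢ|y−yᵢ|, so x and y are optimised independently as 1-D weighted medians.
Total weight W = 745; half = 372.5.
x-coordinate, sorted with cumulative weight:
  x=4 (G, w=225) cum 225
  x=6 (H, w=80) cum 305
  x=8 (D, w=40) cum 345
  x=9 (E, w=50) cum 395  ← median
  x=10 (F, w=150) cum 545
  x=13 (A, w=80) cum 625
  x=14 (C, w=70) cum 695
  x=17 (B, w=50) cum 745
⇒ x* = 9
y-coordinate, sorted with cumulative weight:
  y=0 (D, w=40) cum 40
  y=0 (H, w=80) cum 120
  y=1 (B, w=50) cum 170
  y=5 (F, w=150) cum 320
  y=13 (G, w=225) cum 545  ← median
  y=15 (A, w=80) cum 625
  y=18 (C, w=70) cum 695
  y=18 (E, w=50) cum 745
⇒ y* = 13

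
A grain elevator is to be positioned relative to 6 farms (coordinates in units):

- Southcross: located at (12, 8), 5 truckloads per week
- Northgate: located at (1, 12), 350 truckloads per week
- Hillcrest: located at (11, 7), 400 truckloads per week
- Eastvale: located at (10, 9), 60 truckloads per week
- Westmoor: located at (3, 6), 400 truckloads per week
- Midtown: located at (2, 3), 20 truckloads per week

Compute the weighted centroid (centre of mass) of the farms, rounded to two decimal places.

(5.38, 8.13)

The minimiser of Σwᵢ‖p−pᵢ‖² is the weighted centroid p* = (Σwᵢpᵢ)/(Σwᵢ).
Σwᵢ = 1235.
Σwᵢxᵢ = 5·12 + 350·1 + 400·11 + 60·10 + 400·3 + 20·2 = 6650.
Σwᵢyᵢ = 5·8 + 350·12 + 400·7 + 60·9 + 400·6 + 20·3 = 10040.
x* = 6650/1235 = 5.38, y* = 10040/1235 = 8.13.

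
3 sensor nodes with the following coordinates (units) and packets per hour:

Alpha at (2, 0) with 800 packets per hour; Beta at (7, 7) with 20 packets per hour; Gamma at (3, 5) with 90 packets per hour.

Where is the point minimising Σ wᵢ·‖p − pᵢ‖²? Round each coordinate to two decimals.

The minimiser of Σwᵢ‖p−pᵢ‖² is the weighted centroid p* = (Σwᵢpᵢ)/(Σwᵢ).
Σwᵢ = 910.
Σwᵢxᵢ = 800·2 + 20·7 + 90·3 = 2010.
Σwᵢyᵢ = 800·0 + 20·7 + 90·5 = 590.
x* = 2010/910 = 2.21, y* = 590/910 = 0.65.

(2.21, 0.65)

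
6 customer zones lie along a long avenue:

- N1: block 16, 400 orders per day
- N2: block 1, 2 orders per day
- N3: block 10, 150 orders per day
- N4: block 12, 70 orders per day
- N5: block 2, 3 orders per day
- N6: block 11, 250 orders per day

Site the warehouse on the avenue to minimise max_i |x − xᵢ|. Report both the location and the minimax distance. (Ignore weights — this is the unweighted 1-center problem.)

location 8.5, max distance 7.5

The 1-center on a line is the midpoint of the two extreme points: leftmost at 1, rightmost at 16.
Optimal location = (1 + 16)/2 = 8.5; maximum distance = (16 − 1)/2 = 7.5.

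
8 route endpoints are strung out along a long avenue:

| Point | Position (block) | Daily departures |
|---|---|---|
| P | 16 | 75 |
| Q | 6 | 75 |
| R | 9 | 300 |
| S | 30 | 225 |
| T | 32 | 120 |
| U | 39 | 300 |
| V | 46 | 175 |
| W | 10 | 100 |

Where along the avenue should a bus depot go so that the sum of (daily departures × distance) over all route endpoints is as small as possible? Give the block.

x = 30

For a sum of weighted absolute distances on a line, the optimum is the weighted median (not the mean). Total weight W = 1370; half-weight = 685.
Sort by position and accumulate weight:
  block 6 (Q, w=75) → cum 75
  block 9 (R, w=300) → cum 375
  block 10 (W, w=100) → cum 475
  block 16 (P, w=75) → cum 550
  block 30 (S, w=225) → cum 775  ≥ 685 → median here
  block 32 (T, w=120) → cum 895
  block 39 (U, w=300) → cum 1195
  block 46 (V, w=175) → cum 1370
Optimal location: block 30.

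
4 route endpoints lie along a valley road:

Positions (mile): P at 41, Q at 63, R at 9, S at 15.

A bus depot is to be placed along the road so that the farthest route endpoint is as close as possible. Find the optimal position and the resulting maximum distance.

The 1-center on a line is the midpoint of the two extreme points: leftmost at 9, rightmost at 63.
Optimal location = (9 + 63)/2 = 36; maximum distance = (63 − 9)/2 = 27.

location 36, max distance 27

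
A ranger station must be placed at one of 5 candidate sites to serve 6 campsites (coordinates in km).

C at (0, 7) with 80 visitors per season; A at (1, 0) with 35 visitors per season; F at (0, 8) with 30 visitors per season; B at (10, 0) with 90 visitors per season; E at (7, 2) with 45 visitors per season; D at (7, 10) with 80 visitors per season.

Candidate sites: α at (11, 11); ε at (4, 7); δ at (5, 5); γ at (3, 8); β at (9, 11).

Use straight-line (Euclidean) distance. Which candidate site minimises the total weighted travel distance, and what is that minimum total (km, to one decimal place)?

δ, total 2059.3 km

Total weighted distance at each candidate:
  α (11, 11): total = 3565.9
  ε (4, 7): total = 2141.8
  δ (5, 5): total = 2059.3
  γ (3, 8): total = 2270.6
  β (9, 11): total = 3136.4
Minimum is at δ with total 2059.3 km.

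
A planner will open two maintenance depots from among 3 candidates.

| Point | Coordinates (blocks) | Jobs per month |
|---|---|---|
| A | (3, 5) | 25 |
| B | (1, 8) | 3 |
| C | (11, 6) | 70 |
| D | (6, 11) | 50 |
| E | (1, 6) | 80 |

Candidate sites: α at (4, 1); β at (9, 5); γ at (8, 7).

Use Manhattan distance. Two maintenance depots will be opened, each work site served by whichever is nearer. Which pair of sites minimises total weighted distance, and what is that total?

Evaluate every pair (each demand assigned to the nearer of the two):
  {β, γ}: total = 1324
  {α, γ}: total = 1369
  {α, β}: total = 1455
Best pair: {β, γ} with total 1324.

{β, γ}, total 1324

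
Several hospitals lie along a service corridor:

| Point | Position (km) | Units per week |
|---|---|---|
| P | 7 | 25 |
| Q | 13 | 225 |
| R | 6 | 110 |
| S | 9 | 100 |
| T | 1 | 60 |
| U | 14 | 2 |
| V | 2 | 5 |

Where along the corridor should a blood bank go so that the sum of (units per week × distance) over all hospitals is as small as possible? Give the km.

For a sum of weighted absolute distances on a line, the optimum is the weighted median (not the mean). Total weight W = 527; half-weight = 263.5.
Sort by position and accumulate weight:
  km 1 (T, w=60) → cum 60
  km 2 (V, w=5) → cum 65
  km 6 (R, w=110) → cum 175
  km 7 (P, w=25) → cum 200
  km 9 (S, w=100) → cum 300  ≥ 263.5 → median here
  km 13 (Q, w=225) → cum 525
  km 14 (U, w=2) → cum 527
Optimal location: km 9.

x = 9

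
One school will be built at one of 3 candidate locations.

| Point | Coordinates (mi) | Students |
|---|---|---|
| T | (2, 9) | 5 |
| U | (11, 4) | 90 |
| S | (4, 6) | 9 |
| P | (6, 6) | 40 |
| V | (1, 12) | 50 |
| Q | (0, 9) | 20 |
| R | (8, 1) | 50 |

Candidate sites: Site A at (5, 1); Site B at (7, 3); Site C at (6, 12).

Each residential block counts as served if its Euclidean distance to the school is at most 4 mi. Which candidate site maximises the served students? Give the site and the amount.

Site B, covering 90

Coverage radius r = 4 mi; a point is covered iff (Δx)²+(Δy)² ≤ 4² = 16.
  Site A (5, 1): covers {R} → 50
  Site B (7, 3): covers {P, R} → 90
  Site C (6, 12): covers {none} → 0
Maximum coverage at Site B: 90 students.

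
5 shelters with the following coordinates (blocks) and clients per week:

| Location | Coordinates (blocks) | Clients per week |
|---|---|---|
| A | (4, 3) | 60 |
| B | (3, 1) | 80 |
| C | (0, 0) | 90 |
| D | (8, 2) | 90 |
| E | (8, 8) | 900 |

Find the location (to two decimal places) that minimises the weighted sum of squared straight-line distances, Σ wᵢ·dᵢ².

The minimiser of Σwᵢ‖p−pᵢ‖² is the weighted centroid p* = (Σwᵢpᵢ)/(Σwᵢ).
Σwᵢ = 1220.
Σwᵢxᵢ = 60·4 + 80·3 + 90·0 + 90·8 + 900·8 = 8400.
Σwᵢyᵢ = 60·3 + 80·1 + 90·0 + 90·2 + 900·8 = 7640.
x* = 8400/1220 = 6.89, y* = 7640/1220 = 6.26.

(6.89, 6.26)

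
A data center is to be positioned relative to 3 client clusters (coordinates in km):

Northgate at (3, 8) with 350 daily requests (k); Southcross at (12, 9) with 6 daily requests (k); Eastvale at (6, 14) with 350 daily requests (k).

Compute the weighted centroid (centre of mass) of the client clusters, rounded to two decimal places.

The minimiser of Σwᵢ‖p−pᵢ‖² is the weighted centroid p* = (Σwᵢpᵢ)/(Σwᵢ).
Σwᵢ = 706.
Σwᵢxᵢ = 350·3 + 6·12 + 350·6 = 3222.
Σwᵢyᵢ = 350·8 + 6·9 + 350·14 = 7754.
x* = 3222/706 = 4.56, y* = 7754/706 = 10.98.

(4.56, 10.98)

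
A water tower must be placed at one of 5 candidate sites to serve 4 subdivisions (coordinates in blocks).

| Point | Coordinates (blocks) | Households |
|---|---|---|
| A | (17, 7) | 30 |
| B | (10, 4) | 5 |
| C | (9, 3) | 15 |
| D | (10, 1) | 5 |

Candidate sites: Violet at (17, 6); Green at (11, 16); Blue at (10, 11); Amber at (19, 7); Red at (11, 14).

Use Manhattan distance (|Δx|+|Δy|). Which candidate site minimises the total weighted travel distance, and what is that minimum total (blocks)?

Violet, total 300 blocks

Total weighted distance at each candidate:
  Violet (17, 6): total = 300
  Green (11, 16): total = 820
  Blue (10, 11): total = 550
  Amber (19, 7): total = 405
  Red (11, 14): total = 710
Minimum is at Violet with total 300 blocks.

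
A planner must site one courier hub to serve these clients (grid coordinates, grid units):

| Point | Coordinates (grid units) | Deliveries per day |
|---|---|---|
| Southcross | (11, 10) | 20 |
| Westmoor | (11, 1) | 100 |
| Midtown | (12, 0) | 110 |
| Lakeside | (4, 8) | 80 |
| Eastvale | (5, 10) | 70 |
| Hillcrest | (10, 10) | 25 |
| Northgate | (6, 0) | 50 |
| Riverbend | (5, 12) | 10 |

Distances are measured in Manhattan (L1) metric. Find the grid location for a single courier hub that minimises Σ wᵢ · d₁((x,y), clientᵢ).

Manhattan distance separates: Σwᵢ(|x−xᵢ|+|y−yᵢ|) = Σwᵢ|x−xᵢ| + Σwᵢ|y−yᵢ|, so x and y are optimised independently as 1-D weighted medians.
Total weight W = 465; half = 232.5.
x-coordinate, sorted with cumulative weight:
  x=4 (Lakeside, w=80) cum 80
  x=5 (Eastvale, w=70) cum 150
  x=5 (Riverbend, w=10) cum 160
  x=6 (Northgate, w=50) cum 210
  x=10 (Hillcrest, w=25) cum 235  ← median
  x=11 (Southcross, w=20) cum 255
  x=11 (Westmoor, w=100) cum 355
  x=12 (Midtown, w=110) cum 465
⇒ x* = 10
y-coordinate, sorted with cumulative weight:
  y=0 (Midtown, w=110) cum 110
  y=0 (Northgate, w=50) cum 160
  y=1 (Westmoor, w=100) cum 260  ← median
  y=8 (Lakeside, w=80) cum 340
  y=10 (Southcross, w=20) cum 360
  y=10 (Eastvale, w=70) cum 430
  y=10 (Hillcrest, w=25) cum 455
  y=12 (Riverbend, w=10) cum 465
⇒ y* = 1

(10, 1)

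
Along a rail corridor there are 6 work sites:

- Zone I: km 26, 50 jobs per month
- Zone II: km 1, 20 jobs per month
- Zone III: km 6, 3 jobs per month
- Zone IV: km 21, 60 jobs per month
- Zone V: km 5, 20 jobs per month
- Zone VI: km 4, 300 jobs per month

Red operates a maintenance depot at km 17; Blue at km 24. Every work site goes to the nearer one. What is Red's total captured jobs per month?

343

The indifferent point is the midpoint (17+24)/2 = 20.5; work sites left of it (closer to Red at 17) go to Red, those right go to Blue.
  Zone II at 1 (w=20) → Red
  Zone VI at 4 (w=300) → Red
  Zone V at 5 (w=20) → Red
  Zone III at 6 (w=3) → Red
  Zone IV at 21 (w=60) → Blue
  Zone I at 26 (w=50) → Blue
Red captures 343; Blue captures 110.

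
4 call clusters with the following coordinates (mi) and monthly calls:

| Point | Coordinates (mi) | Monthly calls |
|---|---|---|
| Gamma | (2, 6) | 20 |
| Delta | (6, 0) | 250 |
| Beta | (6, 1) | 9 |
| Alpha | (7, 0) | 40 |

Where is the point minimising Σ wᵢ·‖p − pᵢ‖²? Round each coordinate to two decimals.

The minimiser of Σwᵢ‖p−pᵢ‖² is the weighted centroid p* = (Σwᵢpᵢ)/(Σwᵢ).
Σwᵢ = 319.
Σwᵢxᵢ = 20·2 + 250·6 + 9·6 + 40·7 = 1874.
Σwᵢyᵢ = 20·6 + 250·0 + 9·1 + 40·0 = 129.
x* = 1874/319 = 5.87, y* = 129/319 = 0.40.

(5.87, 0.40)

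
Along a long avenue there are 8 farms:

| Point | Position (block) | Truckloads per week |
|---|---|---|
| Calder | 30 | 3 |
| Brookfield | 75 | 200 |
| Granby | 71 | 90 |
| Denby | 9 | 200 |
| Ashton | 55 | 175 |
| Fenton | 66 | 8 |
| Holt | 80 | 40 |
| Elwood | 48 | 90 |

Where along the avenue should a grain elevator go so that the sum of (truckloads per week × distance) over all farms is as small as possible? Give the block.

For a sum of weighted absolute distances on a line, the optimum is the weighted median (not the mean). Total weight W = 806; half-weight = 403.
Sort by position and accumulate weight:
  block 9 (Denby, w=200) → cum 200
  block 30 (Calder, w=3) → cum 203
  block 48 (Elwood, w=90) → cum 293
  block 55 (Ashton, w=175) → cum 468  ≥ 403 → median here
  block 66 (Fenton, w=8) → cum 476
  block 71 (Granby, w=90) → cum 566
  block 75 (Brookfield, w=200) → cum 766
  block 80 (Holt, w=40) → cum 806
Optimal location: block 55.

x = 55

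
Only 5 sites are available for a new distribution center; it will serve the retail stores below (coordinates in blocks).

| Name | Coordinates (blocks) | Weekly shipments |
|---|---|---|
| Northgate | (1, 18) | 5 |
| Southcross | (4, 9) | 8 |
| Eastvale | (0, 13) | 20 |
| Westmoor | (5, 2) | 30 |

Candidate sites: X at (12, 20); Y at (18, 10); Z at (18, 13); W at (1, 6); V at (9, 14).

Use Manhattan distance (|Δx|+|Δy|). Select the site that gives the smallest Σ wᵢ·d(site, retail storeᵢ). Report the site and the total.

W, total 508 blocks

Total weighted distance at each candidate:
  X (12, 20): total = 1347
  Y (18, 10): total = 1295
  Z (18, 13): total = 1334
  W (1, 6): total = 508
  V (9, 14): total = 820
Minimum is at W with total 508 blocks.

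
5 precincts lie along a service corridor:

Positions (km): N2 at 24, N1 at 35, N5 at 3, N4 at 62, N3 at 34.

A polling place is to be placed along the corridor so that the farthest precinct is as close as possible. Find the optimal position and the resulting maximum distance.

location 32.5, max distance 29.5

The 1-center on a line is the midpoint of the two extreme points: leftmost at 3, rightmost at 62.
Optimal location = (3 + 62)/2 = 32.5; maximum distance = (62 − 3)/2 = 29.5.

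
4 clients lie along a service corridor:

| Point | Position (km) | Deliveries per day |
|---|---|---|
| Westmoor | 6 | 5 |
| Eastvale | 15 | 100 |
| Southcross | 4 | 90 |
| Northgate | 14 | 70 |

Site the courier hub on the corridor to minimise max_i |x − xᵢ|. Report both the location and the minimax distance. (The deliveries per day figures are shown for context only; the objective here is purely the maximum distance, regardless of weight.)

The 1-center on a line is the midpoint of the two extreme points: leftmost at 4, rightmost at 15.
Optimal location = (4 + 15)/2 = 9.5; maximum distance = (15 − 4)/2 = 5.5.

location 9.5, max distance 5.5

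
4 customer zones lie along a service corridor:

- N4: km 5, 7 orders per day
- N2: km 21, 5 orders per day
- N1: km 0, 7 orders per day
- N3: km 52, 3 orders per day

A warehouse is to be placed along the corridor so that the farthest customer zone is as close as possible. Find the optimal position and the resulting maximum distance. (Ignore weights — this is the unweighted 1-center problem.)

The 1-center on a line is the midpoint of the two extreme points: leftmost at 0, rightmost at 52.
Optimal location = (0 + 52)/2 = 26; maximum distance = (52 − 0)/2 = 26.

location 26, max distance 26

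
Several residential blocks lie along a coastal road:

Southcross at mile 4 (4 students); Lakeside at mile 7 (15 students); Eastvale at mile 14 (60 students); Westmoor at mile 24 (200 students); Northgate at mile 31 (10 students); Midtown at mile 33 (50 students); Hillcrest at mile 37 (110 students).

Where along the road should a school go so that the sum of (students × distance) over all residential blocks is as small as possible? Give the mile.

For a sum of weighted absolute distances on a line, the optimum is the weighted median (not the mean). Total weight W = 449; half-weight = 224.5.
Sort by position and accumulate weight:
  mile 4 (Southcross, w=4) → cum 4
  mile 7 (Lakeside, w=15) → cum 19
  mile 14 (Eastvale, w=60) → cum 79
  mile 24 (Westmoor, w=200) → cum 279  ≥ 224.5 → median here
  mile 31 (Northgate, w=10) → cum 289
  mile 33 (Midtown, w=50) → cum 339
  mile 37 (Hillcrest, w=110) → cum 449
Optimal location: mile 24.

x = 24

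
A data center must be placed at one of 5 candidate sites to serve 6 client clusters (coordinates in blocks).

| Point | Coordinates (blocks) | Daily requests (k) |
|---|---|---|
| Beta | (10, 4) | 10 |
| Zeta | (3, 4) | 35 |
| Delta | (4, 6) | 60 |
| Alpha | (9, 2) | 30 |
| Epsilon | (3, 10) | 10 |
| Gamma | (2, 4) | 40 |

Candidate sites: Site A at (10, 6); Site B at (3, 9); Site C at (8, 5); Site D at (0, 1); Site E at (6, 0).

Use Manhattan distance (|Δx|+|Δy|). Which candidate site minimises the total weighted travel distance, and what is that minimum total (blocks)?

Site C, total 1040 blocks

Total weighted distance at each candidate:
  Site A (10, 6): total = 1355
  Site B (3, 9): total = 1175
  Site C (8, 5): total = 1040
  Site D (0, 1): total = 1500
  Site E (6, 0): total = 1405
Minimum is at Site C with total 1040 blocks.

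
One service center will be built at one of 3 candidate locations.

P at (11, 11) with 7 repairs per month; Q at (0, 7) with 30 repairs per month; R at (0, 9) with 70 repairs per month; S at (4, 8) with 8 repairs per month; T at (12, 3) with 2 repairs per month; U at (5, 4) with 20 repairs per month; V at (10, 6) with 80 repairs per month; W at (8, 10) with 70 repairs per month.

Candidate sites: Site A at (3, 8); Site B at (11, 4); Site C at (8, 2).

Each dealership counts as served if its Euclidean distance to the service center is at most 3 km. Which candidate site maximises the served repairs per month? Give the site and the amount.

Site B, covering 82

Coverage radius r = 3 km; a point is covered iff (Δx)²+(Δy)² ≤ 3² = 9.
  Site A (3, 8): covers {S} → 8
  Site B (11, 4): covers {T, V} → 82
  Site C (8, 2): covers {none} → 0
Maximum coverage at Site B: 82 repairs per month.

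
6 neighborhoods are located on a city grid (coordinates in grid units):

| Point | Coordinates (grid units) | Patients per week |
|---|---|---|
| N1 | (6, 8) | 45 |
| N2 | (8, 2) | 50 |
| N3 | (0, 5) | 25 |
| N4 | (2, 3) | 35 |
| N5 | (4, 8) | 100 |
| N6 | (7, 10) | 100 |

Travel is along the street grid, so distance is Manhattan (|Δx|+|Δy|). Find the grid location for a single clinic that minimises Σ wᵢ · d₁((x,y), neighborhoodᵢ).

Manhattan distance separates: Σwᵢ(|x−xᵢ|+|y−yᵢ|) = Σwᵢ|x−xᵢ| + Σwᵢ|y−yᵢ|, so x and y are optimised independently as 1-D weighted medians.
Total weight W = 355; half = 177.5.
x-coordinate, sorted with cumulative weight:
  x=0 (N3, w=25) cum 25
  x=2 (N4, w=35) cum 60
  x=4 (N5, w=100) cum 160
  x=6 (N1, w=45) cum 205  ← median
  x=7 (N6, w=100) cum 305
  x=8 (N2, w=50) cum 355
⇒ x* = 6
y-coordinate, sorted with cumulative weight:
  y=2 (N2, w=50) cum 50
  y=3 (N4, w=35) cum 85
  y=5 (N3, w=25) cum 110
  y=8 (N1, w=45) cum 155
  y=8 (N5, w=100) cum 255  ← median
  y=10 (N6, w=100) cum 355
⇒ y* = 8

(6, 8)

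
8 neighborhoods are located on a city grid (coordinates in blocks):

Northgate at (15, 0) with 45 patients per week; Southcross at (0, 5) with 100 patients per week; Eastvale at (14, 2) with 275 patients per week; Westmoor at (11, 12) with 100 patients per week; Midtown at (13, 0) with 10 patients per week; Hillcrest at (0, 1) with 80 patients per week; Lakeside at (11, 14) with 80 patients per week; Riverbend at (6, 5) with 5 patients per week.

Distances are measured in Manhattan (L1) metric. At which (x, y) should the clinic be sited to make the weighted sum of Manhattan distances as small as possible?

Manhattan distance separates: Σwᵢ(|x−xᵢ|+|y−yᵢ|) = Σwᵢ|x−xᵢ| + Σwᵢ|y−yᵢ|, so x and y are optimised independently as 1-D weighted medians.
Total weight W = 695; half = 347.5.
x-coordinate, sorted with cumulative weight:
  x=0 (Southcross, w=100) cum 100
  x=0 (Hillcrest, w=80) cum 180
  x=6 (Riverbend, w=5) cum 185
  x=11 (Westmoor, w=100) cum 285
  x=11 (Lakeside, w=80) cum 365  ← median
  x=13 (Midtown, w=10) cum 375
  x=14 (Eastvale, w=275) cum 650
  x=15 (Northgate, w=45) cum 695
⇒ x* = 11
y-coordinate, sorted with cumulative weight:
  y=0 (Northgate, w=45) cum 45
  y=0 (Midtown, w=10) cum 55
  y=1 (Hillcrest, w=80) cum 135
  y=2 (Eastvale, w=275) cum 410  ← median
  y=5 (Southcross, w=100) cum 510
  y=5 (Riverbend, w=5) cum 515
  y=12 (Westmoor, w=100) cum 615
  y=14 (Lakeside, w=80) cum 695
⇒ y* = 2

(11, 2)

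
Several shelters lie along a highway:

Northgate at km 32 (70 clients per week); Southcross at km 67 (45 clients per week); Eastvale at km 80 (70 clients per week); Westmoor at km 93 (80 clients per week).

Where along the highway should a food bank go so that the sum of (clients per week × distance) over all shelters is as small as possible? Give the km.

x = 80

For a sum of weighted absolute distances on a line, the optimum is the weighted median (not the mean). Total weight W = 265; half-weight = 132.5.
Sort by position and accumulate weight:
  km 32 (Northgate, w=70) → cum 70
  km 67 (Southcross, w=45) → cum 115
  km 80 (Eastvale, w=70) → cum 185  ≥ 132.5 → median here
  km 93 (Westmoor, w=80) → cum 265
Optimal location: km 80.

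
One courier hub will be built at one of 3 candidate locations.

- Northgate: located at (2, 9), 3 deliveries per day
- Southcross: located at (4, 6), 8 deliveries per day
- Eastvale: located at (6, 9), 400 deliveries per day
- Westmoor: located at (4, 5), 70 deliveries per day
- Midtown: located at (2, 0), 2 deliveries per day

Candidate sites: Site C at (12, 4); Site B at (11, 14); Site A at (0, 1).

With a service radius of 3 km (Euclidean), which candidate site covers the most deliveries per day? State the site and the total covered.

Coverage radius r = 3 km; a point is covered iff (Δx)²+(Δy)² ≤ 3² = 9.
  Site C (12, 4): covers {none} → 0
  Site B (11, 14): covers {none} → 0
  Site A (0, 1): covers {Midtown} → 2
Maximum coverage at Site A: 2 deliveries per day.

Site A, covering 2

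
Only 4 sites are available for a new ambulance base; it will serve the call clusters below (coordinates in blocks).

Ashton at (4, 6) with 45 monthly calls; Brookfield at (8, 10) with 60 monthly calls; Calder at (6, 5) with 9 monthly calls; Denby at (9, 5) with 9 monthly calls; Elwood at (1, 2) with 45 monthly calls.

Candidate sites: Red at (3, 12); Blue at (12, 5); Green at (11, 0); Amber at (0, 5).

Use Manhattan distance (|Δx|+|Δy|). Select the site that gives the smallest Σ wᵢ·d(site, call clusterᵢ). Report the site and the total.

Amber, total 1320 blocks

Total weighted distance at each candidate:
  Red (3, 12): total = 1482
  Blue (12, 5): total = 1656
  Green (11, 0): total = 2058
  Amber (0, 5): total = 1320
Minimum is at Amber with total 1320 blocks.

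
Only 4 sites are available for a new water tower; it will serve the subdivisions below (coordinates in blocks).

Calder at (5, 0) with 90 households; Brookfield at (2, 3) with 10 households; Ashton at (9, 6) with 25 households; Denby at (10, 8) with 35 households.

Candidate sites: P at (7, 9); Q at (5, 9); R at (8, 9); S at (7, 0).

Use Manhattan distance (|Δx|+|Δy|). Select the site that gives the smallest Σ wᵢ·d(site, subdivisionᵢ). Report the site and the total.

Total weighted distance at each candidate:
  P (7, 9): total = 1365
  Q (5, 9): total = 1285
  R (8, 9): total = 1405
  S (7, 0): total = 845
Minimum is at S with total 845 blocks.

S, total 845 blocks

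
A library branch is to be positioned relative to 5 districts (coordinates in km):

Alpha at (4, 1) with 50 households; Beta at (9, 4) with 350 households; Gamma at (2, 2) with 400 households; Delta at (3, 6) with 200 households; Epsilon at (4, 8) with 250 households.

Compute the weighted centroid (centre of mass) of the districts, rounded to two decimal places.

The minimiser of Σwᵢ‖p−pᵢ‖² is the weighted centroid p* = (Σwᵢpᵢ)/(Σwᵢ).
Σwᵢ = 1250.
Σwᵢxᵢ = 50·4 + 350·9 + 400·2 + 200·3 + 250·4 = 5750.
Σwᵢyᵢ = 50·1 + 350·4 + 400·2 + 200·6 + 250·8 = 5450.
x* = 5750/1250 = 4.60, y* = 5450/1250 = 4.36.

(4.60, 4.36)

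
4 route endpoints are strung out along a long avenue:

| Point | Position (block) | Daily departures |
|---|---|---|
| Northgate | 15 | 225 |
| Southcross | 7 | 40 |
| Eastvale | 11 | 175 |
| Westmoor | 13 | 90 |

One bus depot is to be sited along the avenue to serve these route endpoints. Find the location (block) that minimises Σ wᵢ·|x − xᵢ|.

x = 13

For a sum of weighted absolute distances on a line, the optimum is the weighted median (not the mean). Total weight W = 530; half-weight = 265.
Sort by position and accumulate weight:
  block 7 (Southcross, w=40) → cum 40
  block 11 (Eastvale, w=175) → cum 215
  block 13 (Westmoor, w=90) → cum 305  ≥ 265 → median here
  block 15 (Northgate, w=225) → cum 530
Optimal location: block 13.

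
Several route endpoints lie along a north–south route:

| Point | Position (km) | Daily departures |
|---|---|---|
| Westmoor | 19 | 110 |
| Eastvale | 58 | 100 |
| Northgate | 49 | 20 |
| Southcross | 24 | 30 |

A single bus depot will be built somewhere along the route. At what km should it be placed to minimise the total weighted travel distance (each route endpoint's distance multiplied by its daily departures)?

For a sum of weighted absolute distances on a line, the optimum is the weighted median (not the mean). Total weight W = 260; half-weight = 130.
Sort by position and accumulate weight:
  km 19 (Westmoor, w=110) → cum 110
  km 24 (Southcross, w=30) → cum 140  ≥ 130 → median here
  km 49 (Northgate, w=20) → cum 160
  km 58 (Eastvale, w=100) → cum 260
Optimal location: km 24.

x = 24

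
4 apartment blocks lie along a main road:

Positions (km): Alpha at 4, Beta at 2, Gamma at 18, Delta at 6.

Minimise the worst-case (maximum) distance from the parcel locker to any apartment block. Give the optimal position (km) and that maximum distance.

location 10, max distance 8

The 1-center on a line is the midpoint of the two extreme points: leftmost at 2, rightmost at 18.
Optimal location = (2 + 18)/2 = 10; maximum distance = (18 − 2)/2 = 8.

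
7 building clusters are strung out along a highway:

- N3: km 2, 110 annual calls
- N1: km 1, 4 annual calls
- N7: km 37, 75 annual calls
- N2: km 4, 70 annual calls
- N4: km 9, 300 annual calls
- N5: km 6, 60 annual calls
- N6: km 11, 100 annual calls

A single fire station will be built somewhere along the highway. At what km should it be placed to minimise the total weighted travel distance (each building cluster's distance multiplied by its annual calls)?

x = 9

For a sum of weighted absolute distances on a line, the optimum is the weighted median (not the mean). Total weight W = 719; half-weight = 359.5.
Sort by position and accumulate weight:
  km 1 (N1, w=4) → cum 4
  km 2 (N3, w=110) → cum 114
  km 4 (N2, w=70) → cum 184
  km 6 (N5, w=60) → cum 244
  km 9 (N4, w=300) → cum 544  ≥ 359.5 → median here
  km 11 (N6, w=100) → cum 644
  km 37 (N7, w=75) → cum 719
Optimal location: km 9.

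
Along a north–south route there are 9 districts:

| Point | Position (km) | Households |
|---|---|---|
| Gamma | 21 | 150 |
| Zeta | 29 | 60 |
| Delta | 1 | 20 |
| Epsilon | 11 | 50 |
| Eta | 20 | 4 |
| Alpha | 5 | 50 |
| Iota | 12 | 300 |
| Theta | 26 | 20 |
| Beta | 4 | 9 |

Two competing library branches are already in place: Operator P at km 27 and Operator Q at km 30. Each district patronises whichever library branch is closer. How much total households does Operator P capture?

The indifferent point is the midpoint (27+30)/2 = 28.5; districts left of it (closer to Operator P at 27) go to Operator P, those right go to Operator Q.
  Delta at 1 (w=20) → Operator P
  Beta at 4 (w=9) → Operator P
  Alpha at 5 (w=50) → Operator P
  Epsilon at 11 (w=50) → Operator P
  Iota at 12 (w=300) → Operator P
  Eta at 20 (w=4) → Operator P
  Gamma at 21 (w=150) → Operator P
  Theta at 26 (w=20) → Operator P
  Zeta at 29 (w=60) → Operator Q
Operator P captures 603; Operator Q captures 60.

603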